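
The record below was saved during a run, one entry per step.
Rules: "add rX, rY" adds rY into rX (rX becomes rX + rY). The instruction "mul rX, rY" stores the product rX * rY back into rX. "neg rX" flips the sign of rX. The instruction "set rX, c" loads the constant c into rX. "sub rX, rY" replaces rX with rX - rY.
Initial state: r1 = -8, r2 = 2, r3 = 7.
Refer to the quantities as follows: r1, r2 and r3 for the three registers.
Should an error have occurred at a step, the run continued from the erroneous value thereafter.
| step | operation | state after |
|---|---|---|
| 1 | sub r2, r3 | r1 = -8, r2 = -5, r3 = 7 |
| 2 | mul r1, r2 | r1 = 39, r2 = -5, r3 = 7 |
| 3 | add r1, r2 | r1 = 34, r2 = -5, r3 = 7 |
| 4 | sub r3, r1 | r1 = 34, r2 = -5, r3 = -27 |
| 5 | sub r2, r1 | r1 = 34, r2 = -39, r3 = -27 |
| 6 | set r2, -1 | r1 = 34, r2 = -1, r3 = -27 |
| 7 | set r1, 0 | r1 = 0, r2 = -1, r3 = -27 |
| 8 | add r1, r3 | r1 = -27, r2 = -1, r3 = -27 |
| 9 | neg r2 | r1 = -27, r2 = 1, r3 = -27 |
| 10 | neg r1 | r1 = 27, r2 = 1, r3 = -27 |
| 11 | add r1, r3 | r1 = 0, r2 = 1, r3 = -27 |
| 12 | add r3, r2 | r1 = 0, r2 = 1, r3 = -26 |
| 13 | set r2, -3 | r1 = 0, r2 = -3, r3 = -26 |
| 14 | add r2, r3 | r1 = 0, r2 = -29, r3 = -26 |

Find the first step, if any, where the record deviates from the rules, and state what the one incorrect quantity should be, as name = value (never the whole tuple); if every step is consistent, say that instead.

step 2, r1 = 40

1. r2 = 2 - 7 = -5 (verified)
2. r1 = -8 * -5 = 40 (the record has a different value)
That makes step 2 the first incorrect line — r1 = 40 is what it should show.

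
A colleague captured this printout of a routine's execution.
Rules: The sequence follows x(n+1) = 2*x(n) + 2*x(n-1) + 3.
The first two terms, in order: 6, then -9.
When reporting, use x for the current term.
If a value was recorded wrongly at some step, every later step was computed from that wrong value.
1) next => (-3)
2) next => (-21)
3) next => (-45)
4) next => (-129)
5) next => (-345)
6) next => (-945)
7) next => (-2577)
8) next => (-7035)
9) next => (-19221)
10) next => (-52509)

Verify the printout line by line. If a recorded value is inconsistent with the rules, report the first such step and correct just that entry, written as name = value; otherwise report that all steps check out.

Step 1: x = 2*(-9) + (2)*(6) + (3) = -3 — verified.
Step 2: x = 2*(-3) + (2)*(-9) + (3) = -21 — checks out.
Step 3: x = 2*(-21) + (2)*(-3) + (3) = -45 — verified.
Step 4: x = 2*(-45) + (2)*(-21) + (3) = -129 — in agreement.
Step 5: x = 2*(-129) + (2)*(-45) + (3) = -345 — confirmed correct.
Step 6: x = 2*(-345) + (2)*(-129) + (3) = -945 — agrees with the printout.
Step 7: x = 2*(-945) + (2)*(-345) + (3) = -2577 — confirmed correct.
Step 8: x = 2*(-2577) + (2)*(-945) + (3) = -7041 — first mismatch against the printout.
The earliest wrong entry is at step 8: it should read x = -7041.

step 8, x = -7041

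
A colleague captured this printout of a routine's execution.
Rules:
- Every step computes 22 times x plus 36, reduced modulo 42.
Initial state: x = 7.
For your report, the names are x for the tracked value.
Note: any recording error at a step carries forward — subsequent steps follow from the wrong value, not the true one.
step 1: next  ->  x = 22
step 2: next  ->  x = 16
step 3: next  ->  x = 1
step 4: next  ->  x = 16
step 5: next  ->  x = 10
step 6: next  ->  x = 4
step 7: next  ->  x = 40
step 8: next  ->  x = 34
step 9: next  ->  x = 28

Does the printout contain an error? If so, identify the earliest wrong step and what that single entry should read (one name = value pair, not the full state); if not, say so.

step 3, x = 10

Recomputing the run from the initial state:
step 1: x = 22
step 2: x = 16
step 3: x = 10
step 4: x = 4
step 5: x = 40
step 6: x = 34
step 7: x = 28
step 8: x = 22
step 9: x = 16
The first disagreement with the printout is at step 3, where the value should be x = 10.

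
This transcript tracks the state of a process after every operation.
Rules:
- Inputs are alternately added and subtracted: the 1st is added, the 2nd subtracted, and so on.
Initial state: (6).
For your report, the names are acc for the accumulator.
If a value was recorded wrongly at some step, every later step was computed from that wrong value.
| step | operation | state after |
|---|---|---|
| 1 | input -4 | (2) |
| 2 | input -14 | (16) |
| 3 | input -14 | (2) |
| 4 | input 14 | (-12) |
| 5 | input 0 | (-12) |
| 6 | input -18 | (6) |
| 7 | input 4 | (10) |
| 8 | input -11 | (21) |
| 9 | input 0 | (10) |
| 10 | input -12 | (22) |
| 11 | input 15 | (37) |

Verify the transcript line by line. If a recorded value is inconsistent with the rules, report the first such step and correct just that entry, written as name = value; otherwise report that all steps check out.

Recomputing the run from the initial state:
step 1: acc = 2
step 2: acc = 16
step 3: acc = 2
step 4: acc = -12
step 5: acc = -12
step 6: acc = 6
step 7: acc = 10
step 8: acc = 21
step 9: acc = 21
step 10: acc = 33
step 11: acc = 48
The first disagreement with the transcript is at step 9, where the value should be acc = 21.

step 9, acc = 21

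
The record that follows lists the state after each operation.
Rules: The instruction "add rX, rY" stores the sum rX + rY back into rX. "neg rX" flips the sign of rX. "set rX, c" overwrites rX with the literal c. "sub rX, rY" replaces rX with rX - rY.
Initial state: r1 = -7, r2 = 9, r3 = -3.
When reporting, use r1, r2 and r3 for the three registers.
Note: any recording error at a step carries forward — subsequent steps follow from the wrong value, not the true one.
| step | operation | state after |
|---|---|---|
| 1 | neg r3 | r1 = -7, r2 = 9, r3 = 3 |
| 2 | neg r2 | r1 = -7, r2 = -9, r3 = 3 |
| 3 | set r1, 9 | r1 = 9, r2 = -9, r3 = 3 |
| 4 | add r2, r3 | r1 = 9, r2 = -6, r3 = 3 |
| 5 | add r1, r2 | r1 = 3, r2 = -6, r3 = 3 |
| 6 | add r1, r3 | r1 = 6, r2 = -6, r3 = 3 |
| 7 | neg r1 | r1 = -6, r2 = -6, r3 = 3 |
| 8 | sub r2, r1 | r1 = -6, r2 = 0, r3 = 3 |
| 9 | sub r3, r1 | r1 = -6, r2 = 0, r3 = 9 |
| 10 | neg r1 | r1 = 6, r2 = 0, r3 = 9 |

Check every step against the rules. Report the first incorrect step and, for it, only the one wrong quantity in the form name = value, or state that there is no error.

Recomputing the run from the initial state:
step 1: r1 = -7, r2 = 9, r3 = 3
step 2: r1 = -7, r2 = -9, r3 = 3
step 3: r1 = 9, r2 = -9, r3 = 3
step 4: r1 = 9, r2 = -6, r3 = 3
step 5: r1 = 3, r2 = -6, r3 = 3
step 6: r1 = 6, r2 = -6, r3 = 3
step 7: r1 = -6, r2 = -6, r3 = 3
step 8: r1 = -6, r2 = 0, r3 = 3
step 9: r1 = -6, r2 = 0, r3 = 9
step 10: r1 = 6, r2 = 0, r3 = 9
This matches the record at every step.

no error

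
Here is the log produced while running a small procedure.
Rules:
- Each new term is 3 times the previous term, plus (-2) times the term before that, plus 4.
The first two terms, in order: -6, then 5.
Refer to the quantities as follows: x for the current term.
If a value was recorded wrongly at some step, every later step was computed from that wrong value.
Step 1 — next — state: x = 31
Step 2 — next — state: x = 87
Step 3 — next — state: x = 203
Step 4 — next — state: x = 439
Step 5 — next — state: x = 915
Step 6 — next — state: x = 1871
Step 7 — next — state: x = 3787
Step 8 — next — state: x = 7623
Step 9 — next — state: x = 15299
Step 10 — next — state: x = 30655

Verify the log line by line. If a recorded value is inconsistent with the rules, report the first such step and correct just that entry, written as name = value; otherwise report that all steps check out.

Step 1: x = 3*(5) + (-2)*(-6) + (4) = 31 — no discrepancy.
Step 2: x = 3*(31) + (-2)*(5) + (4) = 87 — in agreement.
Step 3: x = 3*(87) + (-2)*(31) + (4) = 203 — confirmed correct.
Step 4: x = 3*(203) + (-2)*(87) + (4) = 439 — no discrepancy.
Step 5: x = 3*(439) + (-2)*(203) + (4) = 915 — same as recorded.
Step 6: x = 3*(915) + (-2)*(439) + (4) = 1871 — checks out.
Step 7: x = 3*(1871) + (-2)*(915) + (4) = 3787 — same as recorded.
Step 8: x = 3*(3787) + (-2)*(1871) + (4) = 7623 — agrees with the log.
Step 9: x = 3*(7623) + (-2)*(3787) + (4) = 15299 — checks out.
Step 10: x = 3*(15299) + (-2)*(7623) + (4) = 30655 — same as recorded.
Each recorded entry agrees with the recomputation.

no error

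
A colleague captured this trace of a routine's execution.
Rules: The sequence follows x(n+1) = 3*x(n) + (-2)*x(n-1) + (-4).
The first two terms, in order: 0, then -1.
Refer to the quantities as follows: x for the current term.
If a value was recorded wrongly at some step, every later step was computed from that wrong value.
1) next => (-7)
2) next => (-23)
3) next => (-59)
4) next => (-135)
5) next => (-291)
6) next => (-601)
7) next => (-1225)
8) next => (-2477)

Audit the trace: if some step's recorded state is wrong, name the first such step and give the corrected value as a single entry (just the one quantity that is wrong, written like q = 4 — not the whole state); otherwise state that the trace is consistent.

step 6, x = -607

1. x = 3*(-1) + (-2)*(0) + (-4) = -7 (agrees with the trace)
2. x = 3*(-7) + (-2)*(-1) + (-4) = -23 (matches)
3. x = 3*(-23) + (-2)*(-7) + (-4) = -59 (matches)
4. x = 3*(-59) + (-2)*(-23) + (-4) = -135 (consistent with the trace)
5. x = 3*(-135) + (-2)*(-59) + (-4) = -291 (exactly as logged)
6. x = 3*(-291) + (-2)*(-135) + (-4) = -607 (first mismatch against the trace)
So the first discrepancy is step 6, where the right value is x = -607.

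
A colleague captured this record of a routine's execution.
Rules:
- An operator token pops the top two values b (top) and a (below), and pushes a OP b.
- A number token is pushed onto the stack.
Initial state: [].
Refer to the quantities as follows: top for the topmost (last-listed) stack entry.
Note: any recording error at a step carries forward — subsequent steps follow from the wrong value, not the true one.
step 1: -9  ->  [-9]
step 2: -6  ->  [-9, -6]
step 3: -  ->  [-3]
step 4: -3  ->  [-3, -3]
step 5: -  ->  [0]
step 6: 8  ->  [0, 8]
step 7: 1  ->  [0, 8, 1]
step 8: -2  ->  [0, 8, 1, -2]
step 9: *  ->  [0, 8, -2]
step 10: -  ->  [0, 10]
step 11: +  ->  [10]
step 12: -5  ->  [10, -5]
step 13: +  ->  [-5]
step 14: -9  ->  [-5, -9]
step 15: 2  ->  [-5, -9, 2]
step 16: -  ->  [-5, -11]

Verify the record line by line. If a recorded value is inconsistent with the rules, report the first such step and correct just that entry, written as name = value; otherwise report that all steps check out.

Recomputing the run from the initial state:
step 1: [-9]
step 2: [-9, -6]
step 3: [-3]
step 4: [-3, -3]
step 5: [0]
step 6: [0, 8]
step 7: [0, 8, 1]
step 8: [0, 8, 1, -2]
step 9: [0, 8, -2]
step 10: [0, 10]
step 11: [10]
step 12: [10, -5]
step 13: [5]
step 14: [5, -9]
step 15: [5, -9, 2]
step 16: [5, -11]
The first disagreement with the record is at step 13, where the value should be top = 5.

step 13, top = 5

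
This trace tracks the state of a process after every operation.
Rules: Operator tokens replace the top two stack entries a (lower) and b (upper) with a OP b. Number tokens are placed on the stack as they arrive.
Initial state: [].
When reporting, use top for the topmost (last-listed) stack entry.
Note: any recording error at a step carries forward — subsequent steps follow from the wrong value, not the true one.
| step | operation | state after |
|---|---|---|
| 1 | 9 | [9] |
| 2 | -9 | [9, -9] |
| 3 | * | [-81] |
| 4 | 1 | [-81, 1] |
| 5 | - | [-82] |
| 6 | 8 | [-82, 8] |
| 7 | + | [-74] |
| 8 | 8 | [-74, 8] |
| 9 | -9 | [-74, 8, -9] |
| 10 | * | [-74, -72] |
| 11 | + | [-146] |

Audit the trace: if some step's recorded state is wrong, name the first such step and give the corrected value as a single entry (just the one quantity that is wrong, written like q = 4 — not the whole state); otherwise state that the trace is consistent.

no error

1. push 9: top = 9 (in agreement)
2. push -9: top = -9 (verified)
3. 9 * -9 = -81 (in agreement)
4. push 1: top = 1 (same as recorded)
5. -81 - 1 = -82 (no discrepancy)
6. push 8: top = 8 (same as recorded)
7. -82 + 8 = -74 (agrees with the trace)
8. push 8: top = 8 (no discrepancy)
9. push -9: top = -9 (no discrepancy)
10. 8 * -9 = -72 (confirmed correct)
11. -74 + -72 = -146 (consistent with the trace)
All steps check out; nothing to correct.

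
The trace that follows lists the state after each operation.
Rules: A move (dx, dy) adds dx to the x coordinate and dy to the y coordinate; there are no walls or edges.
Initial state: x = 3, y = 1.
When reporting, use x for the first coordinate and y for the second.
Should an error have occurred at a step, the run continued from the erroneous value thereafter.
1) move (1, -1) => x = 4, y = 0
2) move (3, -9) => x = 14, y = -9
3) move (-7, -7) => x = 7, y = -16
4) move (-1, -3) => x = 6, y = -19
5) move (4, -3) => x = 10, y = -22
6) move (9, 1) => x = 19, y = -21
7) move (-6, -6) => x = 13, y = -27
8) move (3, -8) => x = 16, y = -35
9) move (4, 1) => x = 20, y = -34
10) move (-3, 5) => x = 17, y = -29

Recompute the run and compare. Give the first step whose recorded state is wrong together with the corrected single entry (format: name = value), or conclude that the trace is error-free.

step 2, x = 7

1. x = 3 + (1) = 4, y = 1 + (-1) = 0 (exactly as logged)
2. x = 4 + (3) = 7, y = 0 + (-9) = -9 (the trace has a different value)
Step 2 is the first one off; corrected, x = 7.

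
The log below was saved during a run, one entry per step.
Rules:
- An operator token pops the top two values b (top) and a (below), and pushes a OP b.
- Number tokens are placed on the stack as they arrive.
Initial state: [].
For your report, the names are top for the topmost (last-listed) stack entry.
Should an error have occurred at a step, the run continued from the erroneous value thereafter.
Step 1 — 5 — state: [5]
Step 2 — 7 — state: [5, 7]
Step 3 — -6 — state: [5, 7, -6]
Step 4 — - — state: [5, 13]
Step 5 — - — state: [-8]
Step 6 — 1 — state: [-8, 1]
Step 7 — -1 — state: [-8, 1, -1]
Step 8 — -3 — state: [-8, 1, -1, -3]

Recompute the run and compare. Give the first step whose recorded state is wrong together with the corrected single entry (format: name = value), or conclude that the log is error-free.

no error

step 1: push 5: top = 5 -> verified
step 2: push 7: top = 7 -> matches
step 3: push -6: top = -6 -> checks out
step 4: 7 - -6 = 13 -> matches
step 5: 5 - 13 = -8 -> checks out
step 6: push 1: top = 1 -> matches
step 7: push -1: top = -1 -> exactly as logged
step 8: push -3: top = -3 -> in agreement
Every step is consistent.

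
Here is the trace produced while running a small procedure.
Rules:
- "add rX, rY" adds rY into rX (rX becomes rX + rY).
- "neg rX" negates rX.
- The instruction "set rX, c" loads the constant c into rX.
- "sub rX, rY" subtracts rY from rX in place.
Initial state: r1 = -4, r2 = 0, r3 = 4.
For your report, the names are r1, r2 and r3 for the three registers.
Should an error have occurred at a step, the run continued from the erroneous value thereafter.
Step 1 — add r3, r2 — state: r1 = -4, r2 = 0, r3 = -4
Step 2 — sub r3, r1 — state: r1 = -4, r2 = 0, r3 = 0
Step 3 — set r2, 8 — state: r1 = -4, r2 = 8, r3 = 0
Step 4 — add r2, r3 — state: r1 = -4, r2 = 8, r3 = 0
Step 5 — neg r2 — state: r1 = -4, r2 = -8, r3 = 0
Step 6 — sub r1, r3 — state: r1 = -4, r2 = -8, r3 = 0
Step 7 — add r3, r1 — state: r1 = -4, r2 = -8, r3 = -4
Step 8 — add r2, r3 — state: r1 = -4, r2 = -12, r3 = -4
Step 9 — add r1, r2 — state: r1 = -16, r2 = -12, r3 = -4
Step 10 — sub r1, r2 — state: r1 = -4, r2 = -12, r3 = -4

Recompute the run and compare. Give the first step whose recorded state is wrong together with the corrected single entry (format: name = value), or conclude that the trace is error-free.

step 1, r3 = 4

Recomputing the run from the initial state:
step 1: r1 = -4, r2 = 0, r3 = 4
step 2: r1 = -4, r2 = 0, r3 = 8
step 3: r1 = -4, r2 = 8, r3 = 8
step 4: r1 = -4, r2 = 16, r3 = 8
step 5: r1 = -4, r2 = -16, r3 = 8
step 6: r1 = -12, r2 = -16, r3 = 8
step 7: r1 = -12, r2 = -16, r3 = -4
step 8: r1 = -12, r2 = -20, r3 = -4
step 9: r1 = -32, r2 = -20, r3 = -4
step 10: r1 = -12, r2 = -20, r3 = -4
The first disagreement with the trace is at step 1, where the value should be r3 = 4.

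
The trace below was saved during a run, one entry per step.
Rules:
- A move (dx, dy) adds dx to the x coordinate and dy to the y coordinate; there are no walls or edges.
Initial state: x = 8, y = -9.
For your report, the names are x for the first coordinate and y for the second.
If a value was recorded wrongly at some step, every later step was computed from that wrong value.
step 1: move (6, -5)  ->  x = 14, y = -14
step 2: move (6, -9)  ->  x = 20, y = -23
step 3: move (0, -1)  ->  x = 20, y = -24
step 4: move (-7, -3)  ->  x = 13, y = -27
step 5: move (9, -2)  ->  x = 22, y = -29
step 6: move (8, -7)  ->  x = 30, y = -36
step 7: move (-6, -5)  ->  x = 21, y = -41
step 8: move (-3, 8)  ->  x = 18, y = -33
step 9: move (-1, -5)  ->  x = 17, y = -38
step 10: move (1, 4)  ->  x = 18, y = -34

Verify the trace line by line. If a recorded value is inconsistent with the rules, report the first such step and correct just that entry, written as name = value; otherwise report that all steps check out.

step 7, x = 24

1. x = 8 + (6) = 14, y = -9 + (-5) = -14 (exactly as logged)
2. x = 14 + (6) = 20, y = -14 + (-9) = -23 (no discrepancy)
3. x = 20 + (0) = 20, y = -23 + (-1) = -24 (in agreement)
4. x = 20 + (-7) = 13, y = -24 + (-3) = -27 (no discrepancy)
5. x = 13 + (9) = 22, y = -27 + (-2) = -29 (same as recorded)
6. x = 22 + (8) = 30, y = -29 + (-7) = -36 (checks out)
7. x = 30 + (-6) = 24, y = -36 + (-5) = -41 (this is not what the trace shows)
Conclusion: step 7 carries the first error; the entry should be x = 24.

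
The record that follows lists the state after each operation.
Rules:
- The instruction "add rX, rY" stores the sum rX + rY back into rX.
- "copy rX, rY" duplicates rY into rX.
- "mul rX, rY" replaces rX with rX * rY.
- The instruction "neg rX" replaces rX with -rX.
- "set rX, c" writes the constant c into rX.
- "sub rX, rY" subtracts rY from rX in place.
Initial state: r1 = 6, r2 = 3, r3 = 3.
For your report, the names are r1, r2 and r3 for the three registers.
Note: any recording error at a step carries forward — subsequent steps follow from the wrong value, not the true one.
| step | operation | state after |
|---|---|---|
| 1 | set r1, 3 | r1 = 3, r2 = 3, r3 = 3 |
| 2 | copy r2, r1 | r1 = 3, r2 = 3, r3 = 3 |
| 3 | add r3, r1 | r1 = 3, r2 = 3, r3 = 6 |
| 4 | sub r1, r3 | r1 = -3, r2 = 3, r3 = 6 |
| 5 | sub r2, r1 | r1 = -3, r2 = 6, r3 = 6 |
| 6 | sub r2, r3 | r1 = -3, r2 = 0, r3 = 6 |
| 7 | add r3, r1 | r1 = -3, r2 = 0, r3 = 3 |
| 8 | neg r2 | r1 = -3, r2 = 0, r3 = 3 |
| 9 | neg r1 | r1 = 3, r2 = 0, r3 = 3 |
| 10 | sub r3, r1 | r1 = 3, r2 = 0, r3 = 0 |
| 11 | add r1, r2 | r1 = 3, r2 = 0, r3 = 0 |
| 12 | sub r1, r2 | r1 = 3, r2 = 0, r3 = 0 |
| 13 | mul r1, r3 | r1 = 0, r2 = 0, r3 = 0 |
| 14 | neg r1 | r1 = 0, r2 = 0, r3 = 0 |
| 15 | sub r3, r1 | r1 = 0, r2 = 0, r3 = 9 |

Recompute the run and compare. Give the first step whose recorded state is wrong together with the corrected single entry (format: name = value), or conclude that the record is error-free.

Recomputing the run from the initial state:
step 1: r1 = 3, r2 = 3, r3 = 3
step 2: r1 = 3, r2 = 3, r3 = 3
step 3: r1 = 3, r2 = 3, r3 = 6
step 4: r1 = -3, r2 = 3, r3 = 6
step 5: r1 = -3, r2 = 6, r3 = 6
step 6: r1 = -3, r2 = 0, r3 = 6
step 7: r1 = -3, r2 = 0, r3 = 3
step 8: r1 = -3, r2 = 0, r3 = 3
step 9: r1 = 3, r2 = 0, r3 = 3
step 10: r1 = 3, r2 = 0, r3 = 0
step 11: r1 = 3, r2 = 0, r3 = 0
step 12: r1 = 3, r2 = 0, r3 = 0
step 13: r1 = 0, r2 = 0, r3 = 0
step 14: r1 = 0, r2 = 0, r3 = 0
step 15: r1 = 0, r2 = 0, r3 = 0
The first disagreement with the record is at step 15, where the value should be r3 = 0.

step 15, r3 = 0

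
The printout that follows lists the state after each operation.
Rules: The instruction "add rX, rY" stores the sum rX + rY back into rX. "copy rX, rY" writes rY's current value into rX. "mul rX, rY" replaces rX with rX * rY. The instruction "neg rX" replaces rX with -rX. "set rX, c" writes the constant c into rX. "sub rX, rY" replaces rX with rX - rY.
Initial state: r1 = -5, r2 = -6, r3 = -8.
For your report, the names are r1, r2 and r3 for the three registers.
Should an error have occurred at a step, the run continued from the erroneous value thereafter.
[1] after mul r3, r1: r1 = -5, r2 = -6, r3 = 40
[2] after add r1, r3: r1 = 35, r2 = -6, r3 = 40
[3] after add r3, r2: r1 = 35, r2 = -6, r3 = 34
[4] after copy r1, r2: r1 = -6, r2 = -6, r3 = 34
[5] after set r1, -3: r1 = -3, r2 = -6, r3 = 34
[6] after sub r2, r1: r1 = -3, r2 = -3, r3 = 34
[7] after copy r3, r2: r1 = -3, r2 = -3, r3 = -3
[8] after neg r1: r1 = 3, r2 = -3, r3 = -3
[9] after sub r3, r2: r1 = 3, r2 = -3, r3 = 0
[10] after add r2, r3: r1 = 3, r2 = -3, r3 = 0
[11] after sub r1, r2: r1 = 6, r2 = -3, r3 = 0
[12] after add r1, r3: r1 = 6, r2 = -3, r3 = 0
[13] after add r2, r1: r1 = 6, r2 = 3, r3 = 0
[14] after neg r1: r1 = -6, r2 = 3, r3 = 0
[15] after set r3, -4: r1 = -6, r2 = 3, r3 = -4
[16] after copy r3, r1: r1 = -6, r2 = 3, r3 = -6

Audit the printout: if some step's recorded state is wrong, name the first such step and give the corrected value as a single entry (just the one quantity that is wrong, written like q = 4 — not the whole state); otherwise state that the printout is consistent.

no error

1. r3 = -8 * -5 = 40 (agrees with the printout)
2. r1 = -5 + 40 = 35 (same as recorded)
3. r3 = 40 + -6 = 34 (matches)
4. r1 = -6 (same as recorded)
5. r1 = -3 (consistent with the printout)
6. r2 = -6 - -3 = -3 (checks out)
7. r3 = -3 (agrees with the printout)
8. r1 = -(-3) = 3 (no discrepancy)
9. r3 = -3 - -3 = 0 (no discrepancy)
10. r2 = -3 + 0 = -3 (consistent with the printout)
11. r1 = 3 - -3 = 6 (agrees with the printout)
12. r1 = 6 + 0 = 6 (agrees with the printout)
13. r2 = -3 + 6 = 3 (confirmed correct)
14. r1 = -(6) = -6 (agrees with the printout)
15. r3 = -4 (confirmed correct)
16. r3 = -6 (verified)
Nothing is out of place; the run is error-free.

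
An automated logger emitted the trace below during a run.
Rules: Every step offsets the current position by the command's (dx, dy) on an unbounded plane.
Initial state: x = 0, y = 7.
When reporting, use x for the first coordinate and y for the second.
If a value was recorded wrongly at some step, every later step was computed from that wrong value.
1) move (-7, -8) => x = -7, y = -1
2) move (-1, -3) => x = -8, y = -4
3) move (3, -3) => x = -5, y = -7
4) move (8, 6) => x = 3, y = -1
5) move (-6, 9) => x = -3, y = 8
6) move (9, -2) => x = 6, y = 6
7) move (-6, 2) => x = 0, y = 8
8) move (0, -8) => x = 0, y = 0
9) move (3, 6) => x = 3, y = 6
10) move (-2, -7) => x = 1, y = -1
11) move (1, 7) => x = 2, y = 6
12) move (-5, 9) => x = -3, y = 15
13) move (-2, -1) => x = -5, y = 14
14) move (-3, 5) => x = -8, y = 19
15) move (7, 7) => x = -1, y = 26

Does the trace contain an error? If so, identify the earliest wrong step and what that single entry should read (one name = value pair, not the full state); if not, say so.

Recomputing the run from the initial state:
step 1: x = -7, y = -1
step 2: x = -8, y = -4
step 3: x = -5, y = -7
step 4: x = 3, y = -1
step 5: x = -3, y = 8
step 6: x = 6, y = 6
step 7: x = 0, y = 8
step 8: x = 0, y = 0
step 9: x = 3, y = 6
step 10: x = 1, y = -1
step 11: x = 2, y = 6
step 12: x = -3, y = 15
step 13: x = -5, y = 14
step 14: x = -8, y = 19
step 15: x = -1, y = 26
This matches the trace at every step.

no error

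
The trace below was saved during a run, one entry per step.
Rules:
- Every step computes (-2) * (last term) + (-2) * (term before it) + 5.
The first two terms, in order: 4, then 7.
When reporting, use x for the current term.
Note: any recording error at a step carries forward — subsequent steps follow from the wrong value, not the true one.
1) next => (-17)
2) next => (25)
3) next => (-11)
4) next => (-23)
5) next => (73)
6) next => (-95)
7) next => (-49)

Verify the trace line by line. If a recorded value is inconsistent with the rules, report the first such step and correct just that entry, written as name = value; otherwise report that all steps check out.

Recomputing the run from the initial state:
step 1: x = -17
step 2: x = 25
step 3: x = -11
step 4: x = -23
step 5: x = 73
step 6: x = -95
step 7: x = 49
The first disagreement with the trace is at step 7, where the value should be x = 49.

step 7, x = 49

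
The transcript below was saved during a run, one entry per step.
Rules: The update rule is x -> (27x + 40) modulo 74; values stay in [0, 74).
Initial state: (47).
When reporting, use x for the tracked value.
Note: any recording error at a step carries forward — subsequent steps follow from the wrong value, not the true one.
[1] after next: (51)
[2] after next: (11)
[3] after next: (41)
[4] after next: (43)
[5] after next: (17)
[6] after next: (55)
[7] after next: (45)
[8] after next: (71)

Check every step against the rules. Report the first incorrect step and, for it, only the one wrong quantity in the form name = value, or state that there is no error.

step 4, x = 37

Recomputing the run from the initial state:
step 1: x = 51
step 2: x = 11
step 3: x = 41
step 4: x = 37
step 5: x = 3
step 6: x = 47
step 7: x = 51
step 8: x = 11
The first disagreement with the transcript is at step 4, where the value should be x = 37.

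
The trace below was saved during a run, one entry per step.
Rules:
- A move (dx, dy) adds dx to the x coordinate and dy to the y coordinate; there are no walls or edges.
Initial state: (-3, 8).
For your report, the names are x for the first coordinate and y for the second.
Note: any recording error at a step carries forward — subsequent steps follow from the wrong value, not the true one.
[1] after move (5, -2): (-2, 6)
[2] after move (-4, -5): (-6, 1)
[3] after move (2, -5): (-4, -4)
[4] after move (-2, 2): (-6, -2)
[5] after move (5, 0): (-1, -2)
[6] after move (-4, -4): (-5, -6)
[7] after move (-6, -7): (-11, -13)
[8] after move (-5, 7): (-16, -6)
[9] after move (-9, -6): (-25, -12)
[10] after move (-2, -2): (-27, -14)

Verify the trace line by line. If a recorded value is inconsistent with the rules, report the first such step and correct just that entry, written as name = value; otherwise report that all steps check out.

Step 1: x = -3 + (5) = 2, y = 8 + (-2) = 6 — first mismatch against the trace.
Step 1 is the first one off; corrected, x = 2.

step 1, x = 2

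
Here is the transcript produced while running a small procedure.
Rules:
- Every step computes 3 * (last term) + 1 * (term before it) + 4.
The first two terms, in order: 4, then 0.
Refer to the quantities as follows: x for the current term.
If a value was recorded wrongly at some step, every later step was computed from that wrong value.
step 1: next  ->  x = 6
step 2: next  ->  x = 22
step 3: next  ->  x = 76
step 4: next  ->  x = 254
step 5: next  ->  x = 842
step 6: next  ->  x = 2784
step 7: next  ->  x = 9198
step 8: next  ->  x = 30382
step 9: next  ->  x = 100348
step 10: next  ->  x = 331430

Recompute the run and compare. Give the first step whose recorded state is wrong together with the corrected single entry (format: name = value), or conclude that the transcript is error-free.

step 1, x = 8

Recomputing the run from the initial state:
step 1: x = 8
step 2: x = 28
step 3: x = 96
step 4: x = 320
step 5: x = 1060
step 6: x = 3504
step 7: x = 11576
step 8: x = 38236
step 9: x = 126288
step 10: x = 417104
The first disagreement with the transcript is at step 1, where the value should be x = 8.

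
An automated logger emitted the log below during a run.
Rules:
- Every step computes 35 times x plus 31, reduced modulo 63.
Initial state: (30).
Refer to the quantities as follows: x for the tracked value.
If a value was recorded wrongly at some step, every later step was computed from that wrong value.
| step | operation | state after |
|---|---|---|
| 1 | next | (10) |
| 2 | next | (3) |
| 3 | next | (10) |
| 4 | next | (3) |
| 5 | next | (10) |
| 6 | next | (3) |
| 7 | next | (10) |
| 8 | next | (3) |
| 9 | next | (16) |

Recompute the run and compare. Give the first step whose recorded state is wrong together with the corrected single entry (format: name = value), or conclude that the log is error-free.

1. x = (35*30 + 31) mod 63 = 10 (same as recorded)
2. x = (35*10 + 31) mod 63 = 3 (verified)
3. x = (35*3 + 31) mod 63 = 10 (confirmed correct)
4. x = (35*10 + 31) mod 63 = 3 (in agreement)
5. x = (35*3 + 31) mod 63 = 10 (agrees with the log)
6. x = (35*10 + 31) mod 63 = 3 (same as recorded)
7. x = (35*3 + 31) mod 63 = 10 (verified)
8. x = (35*10 + 31) mod 63 = 3 (verified)
9. x = (35*3 + 31) mod 63 = 10 (the log disagrees here)
Step 9 is the first one off; corrected, x = 10.

step 9, x = 10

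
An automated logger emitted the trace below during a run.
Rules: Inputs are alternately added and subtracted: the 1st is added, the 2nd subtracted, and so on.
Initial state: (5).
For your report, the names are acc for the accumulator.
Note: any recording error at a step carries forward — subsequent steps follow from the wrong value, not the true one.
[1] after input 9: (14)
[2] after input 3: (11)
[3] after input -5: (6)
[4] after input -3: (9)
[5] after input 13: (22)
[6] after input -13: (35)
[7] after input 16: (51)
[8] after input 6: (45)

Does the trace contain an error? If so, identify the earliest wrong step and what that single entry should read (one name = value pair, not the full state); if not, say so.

no error

Recomputing the run from the initial state:
step 1: acc = 14
step 2: acc = 11
step 3: acc = 6
step 4: acc = 9
step 5: acc = 22
step 6: acc = 35
step 7: acc = 51
step 8: acc = 45
This matches the trace at every step.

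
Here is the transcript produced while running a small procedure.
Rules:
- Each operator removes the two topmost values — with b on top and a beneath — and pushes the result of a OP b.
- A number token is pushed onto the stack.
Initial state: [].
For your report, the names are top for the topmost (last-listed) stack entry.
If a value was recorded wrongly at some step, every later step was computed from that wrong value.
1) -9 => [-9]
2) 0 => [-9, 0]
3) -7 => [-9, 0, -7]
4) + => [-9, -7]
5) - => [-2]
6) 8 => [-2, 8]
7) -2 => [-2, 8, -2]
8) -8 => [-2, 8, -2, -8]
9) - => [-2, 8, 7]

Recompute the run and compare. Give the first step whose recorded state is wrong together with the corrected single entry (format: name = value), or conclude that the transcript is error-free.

step 1: push -9: top = -9 -> consistent with the transcript
step 2: push 0: top = 0 -> exactly as logged
step 3: push -7: top = -7 -> matches
step 4: 0 + -7 = -7 -> checks out
step 5: -9 - -7 = -2 -> consistent with the transcript
step 6: push 8: top = 8 -> in agreement
step 7: push -2: top = -2 -> matches
step 8: push -8: top = -8 -> agrees with the transcript
step 9: -2 - -8 = 6 -> the entry is off here
The audit stops at step 9: the recorded entry is wrong and should be top = 6.

step 9, top = 6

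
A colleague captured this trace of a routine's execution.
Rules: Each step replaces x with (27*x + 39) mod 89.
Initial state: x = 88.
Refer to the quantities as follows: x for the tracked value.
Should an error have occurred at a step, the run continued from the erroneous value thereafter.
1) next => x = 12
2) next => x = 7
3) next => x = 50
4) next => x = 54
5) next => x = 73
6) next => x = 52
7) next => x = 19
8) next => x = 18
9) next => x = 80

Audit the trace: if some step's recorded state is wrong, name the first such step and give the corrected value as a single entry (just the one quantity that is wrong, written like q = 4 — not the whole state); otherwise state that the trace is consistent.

no error

1. x = (27*88 + 39) mod 89 = 12 (in agreement)
2. x = (27*12 + 39) mod 89 = 7 (confirmed correct)
3. x = (27*7 + 39) mod 89 = 50 (confirmed correct)
4. x = (27*50 + 39) mod 89 = 54 (in agreement)
5. x = (27*54 + 39) mod 89 = 73 (in agreement)
6. x = (27*73 + 39) mod 89 = 52 (in agreement)
7. x = (27*52 + 39) mod 89 = 19 (in agreement)
8. x = (27*19 + 39) mod 89 = 18 (consistent with the trace)
9. x = (27*18 + 39) mod 89 = 80 (same as recorded)
The whole run recomputes cleanly — no discrepancies.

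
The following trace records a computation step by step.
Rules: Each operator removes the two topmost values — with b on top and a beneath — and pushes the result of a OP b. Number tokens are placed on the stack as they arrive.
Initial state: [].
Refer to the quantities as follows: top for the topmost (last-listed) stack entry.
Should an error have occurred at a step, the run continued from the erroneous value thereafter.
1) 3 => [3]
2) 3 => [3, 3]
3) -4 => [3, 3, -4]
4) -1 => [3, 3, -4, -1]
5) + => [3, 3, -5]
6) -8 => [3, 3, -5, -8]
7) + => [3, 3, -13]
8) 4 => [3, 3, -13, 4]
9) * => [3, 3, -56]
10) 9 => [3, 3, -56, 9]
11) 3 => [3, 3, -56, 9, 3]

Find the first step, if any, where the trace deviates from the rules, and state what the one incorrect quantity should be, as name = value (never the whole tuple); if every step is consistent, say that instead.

1. push 3: top = 3 (matches)
2. push 3: top = 3 (agrees with the trace)
3. push -4: top = -4 (consistent with the trace)
4. push -1: top = -1 (agrees with the trace)
5. -4 + -1 = -5 (verified)
6. push -8: top = -8 (checks out)
7. -5 + -8 = -13 (confirmed correct)
8. push 4: top = 4 (exactly as logged)
9. -13 * 4 = -52 (the trace disagrees here)
The earliest wrong entry is at step 9: it should read top = -52.

step 9, top = -52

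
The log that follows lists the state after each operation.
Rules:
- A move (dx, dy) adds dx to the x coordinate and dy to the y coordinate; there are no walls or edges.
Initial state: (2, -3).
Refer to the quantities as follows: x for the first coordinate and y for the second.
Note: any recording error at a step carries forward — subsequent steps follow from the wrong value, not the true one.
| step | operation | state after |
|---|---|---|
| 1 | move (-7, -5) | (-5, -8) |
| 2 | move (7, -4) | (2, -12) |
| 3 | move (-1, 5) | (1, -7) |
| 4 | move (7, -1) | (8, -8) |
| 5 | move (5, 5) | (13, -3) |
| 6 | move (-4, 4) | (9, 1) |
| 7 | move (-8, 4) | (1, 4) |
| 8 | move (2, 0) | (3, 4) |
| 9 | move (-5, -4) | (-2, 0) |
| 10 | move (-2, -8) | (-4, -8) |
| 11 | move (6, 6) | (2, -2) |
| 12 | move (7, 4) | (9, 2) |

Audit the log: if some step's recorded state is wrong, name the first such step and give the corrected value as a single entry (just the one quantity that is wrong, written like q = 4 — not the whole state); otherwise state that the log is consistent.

Recomputing the run from the initial state:
step 1: x = -5, y = -8
step 2: x = 2, y = -12
step 3: x = 1, y = -7
step 4: x = 8, y = -8
step 5: x = 13, y = -3
step 6: x = 9, y = 1
step 7: x = 1, y = 5
step 8: x = 3, y = 5
step 9: x = -2, y = 1
step 10: x = -4, y = -7
step 11: x = 2, y = -1
step 12: x = 9, y = 3
The first disagreement with the log is at step 7, where the value should be y = 5.

step 7, y = 5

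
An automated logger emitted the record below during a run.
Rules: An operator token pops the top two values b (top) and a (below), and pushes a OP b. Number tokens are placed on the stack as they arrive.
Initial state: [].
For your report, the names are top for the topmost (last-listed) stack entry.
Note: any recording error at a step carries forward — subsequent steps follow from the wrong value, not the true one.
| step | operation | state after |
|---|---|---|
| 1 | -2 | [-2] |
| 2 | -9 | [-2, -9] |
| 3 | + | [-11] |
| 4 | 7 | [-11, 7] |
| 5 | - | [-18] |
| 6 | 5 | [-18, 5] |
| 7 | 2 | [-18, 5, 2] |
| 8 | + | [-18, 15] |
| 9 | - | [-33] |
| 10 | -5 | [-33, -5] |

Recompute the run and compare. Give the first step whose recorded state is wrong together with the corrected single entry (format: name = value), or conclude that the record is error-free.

Step 1: push -2: top = -2 — confirmed correct.
Step 2: push -9: top = -9 — consistent with the record.
Step 3: -2 + -9 = -11 — verified.
Step 4: push 7: top = 7 — exactly as logged.
Step 5: -11 - 7 = -18 — exactly as logged.
Step 6: push 5: top = 5 — checks out.
Step 7: push 2: top = 2 — consistent with the record.
Step 8: 5 + 2 = 7 — first mismatch against the record.
The earliest wrong entry is at step 8: it should read top = 7.

step 8, top = 7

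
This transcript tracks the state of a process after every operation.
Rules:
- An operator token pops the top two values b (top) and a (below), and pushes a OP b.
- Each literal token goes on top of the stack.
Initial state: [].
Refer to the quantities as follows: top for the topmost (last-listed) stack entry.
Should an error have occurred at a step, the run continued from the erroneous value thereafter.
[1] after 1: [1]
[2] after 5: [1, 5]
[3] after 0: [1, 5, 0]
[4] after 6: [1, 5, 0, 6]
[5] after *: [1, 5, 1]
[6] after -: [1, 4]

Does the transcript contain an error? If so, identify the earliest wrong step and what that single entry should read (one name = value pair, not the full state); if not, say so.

Step 1: push 1: top = 1 — confirmed correct.
Step 2: push 5: top = 5 — same as recorded.
Step 3: push 0: top = 0 — no discrepancy.
Step 4: push 6: top = 6 — no discrepancy.
Step 5: 0 * 6 = 0 — this is not what the transcript shows.
The audit stops at step 5: the recorded entry is wrong and should be top = 0.

step 5, top = 0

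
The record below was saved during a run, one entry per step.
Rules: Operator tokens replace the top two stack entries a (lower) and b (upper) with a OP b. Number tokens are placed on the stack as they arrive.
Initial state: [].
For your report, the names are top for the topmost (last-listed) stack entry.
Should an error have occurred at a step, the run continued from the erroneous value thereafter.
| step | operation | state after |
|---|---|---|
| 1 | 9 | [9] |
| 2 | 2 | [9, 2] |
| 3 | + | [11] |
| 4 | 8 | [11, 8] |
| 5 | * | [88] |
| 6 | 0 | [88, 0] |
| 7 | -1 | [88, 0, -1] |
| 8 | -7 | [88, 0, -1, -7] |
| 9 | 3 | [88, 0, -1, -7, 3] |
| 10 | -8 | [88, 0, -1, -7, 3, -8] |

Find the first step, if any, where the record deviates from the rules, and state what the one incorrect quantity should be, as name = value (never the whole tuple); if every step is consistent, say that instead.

no error

step 1: push 9: top = 9 -> consistent with the record
step 2: push 2: top = 2 -> agrees with the record
step 3: 9 + 2 = 11 -> consistent with the record
step 4: push 8: top = 8 -> consistent with the record
step 5: 11 * 8 = 88 -> confirmed correct
step 6: push 0: top = 0 -> confirmed correct
step 7: push -1: top = -1 -> matches
step 8: push -7: top = -7 -> agrees with the record
step 9: push 3: top = 3 -> verified
step 10: push -8: top = -8 -> exactly as logged
Every step is consistent.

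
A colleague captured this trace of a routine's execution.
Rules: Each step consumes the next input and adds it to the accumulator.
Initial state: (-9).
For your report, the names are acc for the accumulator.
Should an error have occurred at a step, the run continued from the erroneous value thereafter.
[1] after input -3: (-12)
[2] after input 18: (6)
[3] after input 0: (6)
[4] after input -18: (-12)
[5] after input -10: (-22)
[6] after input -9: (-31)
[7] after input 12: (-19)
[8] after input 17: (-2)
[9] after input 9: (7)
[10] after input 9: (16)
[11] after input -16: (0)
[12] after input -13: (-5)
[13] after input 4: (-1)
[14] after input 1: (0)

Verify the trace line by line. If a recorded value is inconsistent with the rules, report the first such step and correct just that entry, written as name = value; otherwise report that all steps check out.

step 12, acc = -13

Recomputing the run from the initial state:
step 1: acc = -12
step 2: acc = 6
step 3: acc = 6
step 4: acc = -12
step 5: acc = -22
step 6: acc = -31
step 7: acc = -19
step 8: acc = -2
step 9: acc = 7
step 10: acc = 16
step 11: acc = 0
step 12: acc = -13
step 13: acc = -9
step 14: acc = -8
The first disagreement with the trace is at step 12, where the value should be acc = -13.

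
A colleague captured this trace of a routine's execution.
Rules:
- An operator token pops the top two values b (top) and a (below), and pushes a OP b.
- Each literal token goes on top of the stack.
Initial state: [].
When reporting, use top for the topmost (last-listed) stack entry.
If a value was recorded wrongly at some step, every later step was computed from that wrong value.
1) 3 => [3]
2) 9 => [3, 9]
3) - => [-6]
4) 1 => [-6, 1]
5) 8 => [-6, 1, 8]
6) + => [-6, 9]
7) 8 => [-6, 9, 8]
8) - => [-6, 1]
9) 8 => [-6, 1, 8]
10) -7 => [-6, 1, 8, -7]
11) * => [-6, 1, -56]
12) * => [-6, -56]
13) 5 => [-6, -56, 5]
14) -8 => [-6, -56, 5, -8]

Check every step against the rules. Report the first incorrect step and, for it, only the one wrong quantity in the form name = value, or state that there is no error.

Recomputing the run from the initial state:
step 1: [3]
step 2: [3, 9]
step 3: [-6]
step 4: [-6, 1]
step 5: [-6, 1, 8]
step 6: [-6, 9]
step 7: [-6, 9, 8]
step 8: [-6, 1]
step 9: [-6, 1, 8]
step 10: [-6, 1, 8, -7]
step 11: [-6, 1, -56]
step 12: [-6, -56]
step 13: [-6, -56, 5]
step 14: [-6, -56, 5, -8]
This matches the trace at every step.

no error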